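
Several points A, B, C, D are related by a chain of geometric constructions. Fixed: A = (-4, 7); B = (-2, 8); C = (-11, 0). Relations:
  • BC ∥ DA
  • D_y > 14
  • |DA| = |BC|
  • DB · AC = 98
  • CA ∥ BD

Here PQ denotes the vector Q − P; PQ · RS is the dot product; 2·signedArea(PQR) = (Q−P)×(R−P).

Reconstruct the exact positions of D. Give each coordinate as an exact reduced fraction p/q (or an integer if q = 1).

D = (5, 15)

1. D_x = 5  [BC ∥ DA ∩ CA ∥ BD]
2. D_y = 15  [BC ∥ DA ∩ CA ∥ BD]
   → D = (5, 15)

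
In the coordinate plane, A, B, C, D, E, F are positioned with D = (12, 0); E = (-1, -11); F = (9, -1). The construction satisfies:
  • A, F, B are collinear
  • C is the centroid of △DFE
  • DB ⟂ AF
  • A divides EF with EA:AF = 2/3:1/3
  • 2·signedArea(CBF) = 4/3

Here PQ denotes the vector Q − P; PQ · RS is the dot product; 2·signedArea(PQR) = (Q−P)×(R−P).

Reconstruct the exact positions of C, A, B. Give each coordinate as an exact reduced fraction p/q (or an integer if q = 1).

A = (17/3, -13/3)
B = (11, 1)
C = (20/3, -4)

1. C_x = 20/3  [C is the centroid of △DFE]
2. C_y = -4  [C is the centroid of △DFE]
   → C = (20/3, -4)
3. A_x = 17/3  [A divides EF with EA:AF = 2/3:1/3]
4. A_y = -13/3  [A divides EF with EA:AF = 2/3:1/3]
   → A = (17/3, -13/3)
5. B_x = 11  [A, F, B are collinear ∩ DB ⟂ AF]
6. B_y = 1  [A, F, B are collinear ∩ DB ⟂ AF]
   → B = (11, 1)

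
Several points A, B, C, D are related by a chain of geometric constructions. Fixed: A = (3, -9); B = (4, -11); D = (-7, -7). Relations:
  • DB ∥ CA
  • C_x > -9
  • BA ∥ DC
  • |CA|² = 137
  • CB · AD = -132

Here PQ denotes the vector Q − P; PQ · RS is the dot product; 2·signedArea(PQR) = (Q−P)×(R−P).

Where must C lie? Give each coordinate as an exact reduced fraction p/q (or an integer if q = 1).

C = (-8, -5)

1. C_x = -8  [DB ∥ CA ∩ BA ∥ DC]
2. C_y = -5  [DB ∥ CA ∩ BA ∥ DC]
   → C = (-8, -5)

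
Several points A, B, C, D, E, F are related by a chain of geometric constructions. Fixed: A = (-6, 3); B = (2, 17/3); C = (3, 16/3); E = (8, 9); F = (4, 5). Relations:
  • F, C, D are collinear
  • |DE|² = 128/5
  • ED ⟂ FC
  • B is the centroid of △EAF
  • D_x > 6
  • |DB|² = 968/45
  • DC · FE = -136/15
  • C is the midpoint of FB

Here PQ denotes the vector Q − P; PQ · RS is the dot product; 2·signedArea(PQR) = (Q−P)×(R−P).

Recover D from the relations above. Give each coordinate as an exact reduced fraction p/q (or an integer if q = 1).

D = (32/5, 21/5)

1. D_x = 32/5  [F, C, D are collinear ∩ ED ⟂ FC]
2. D_y = 21/5  [F, C, D are collinear ∩ ED ⟂ FC]
   → D = (32/5, 21/5)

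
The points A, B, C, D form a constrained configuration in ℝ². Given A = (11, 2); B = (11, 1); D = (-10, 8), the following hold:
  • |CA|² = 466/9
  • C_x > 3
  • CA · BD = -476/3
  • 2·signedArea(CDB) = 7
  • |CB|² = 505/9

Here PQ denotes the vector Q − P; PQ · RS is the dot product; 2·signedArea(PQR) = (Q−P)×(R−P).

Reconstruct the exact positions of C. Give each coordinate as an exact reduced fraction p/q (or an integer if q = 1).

C = (4, 11/3)

1. C_x = 4  [2·signedArea(CDB) = 7 ∩ CA · BD = -476/3]
2. C_y = 11/3  [2·signedArea(CDB) = 7 ∩ CA · BD = -476/3]
   → C = (4, 11/3)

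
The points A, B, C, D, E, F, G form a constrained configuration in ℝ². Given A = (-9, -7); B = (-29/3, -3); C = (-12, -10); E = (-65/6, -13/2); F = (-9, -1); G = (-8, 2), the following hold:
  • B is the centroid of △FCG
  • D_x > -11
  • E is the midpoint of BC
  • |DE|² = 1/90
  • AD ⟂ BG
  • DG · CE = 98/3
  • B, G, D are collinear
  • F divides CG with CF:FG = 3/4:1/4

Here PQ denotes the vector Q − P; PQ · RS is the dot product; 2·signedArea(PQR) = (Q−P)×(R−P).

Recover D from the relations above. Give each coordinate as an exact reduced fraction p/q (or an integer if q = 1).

1. D_x = -54/5  [B, G, D are collinear ∩ AD ⟂ BG]
2. D_y = -32/5  [B, G, D are collinear ∩ AD ⟂ BG]
   → D = (-54/5, -32/5)

D = (-54/5, -32/5)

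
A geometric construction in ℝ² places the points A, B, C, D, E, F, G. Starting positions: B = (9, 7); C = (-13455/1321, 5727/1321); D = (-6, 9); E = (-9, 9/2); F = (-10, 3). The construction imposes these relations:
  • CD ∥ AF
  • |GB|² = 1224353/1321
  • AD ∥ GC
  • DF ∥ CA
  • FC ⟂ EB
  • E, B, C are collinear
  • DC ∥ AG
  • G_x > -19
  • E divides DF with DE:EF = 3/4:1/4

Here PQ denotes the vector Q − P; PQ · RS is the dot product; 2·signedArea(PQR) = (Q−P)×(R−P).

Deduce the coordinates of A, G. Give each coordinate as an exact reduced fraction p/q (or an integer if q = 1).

A = (-18739/1321, -2199/1321)
G = (-24268/1321, -8361/1321)

1. A_x = -18739/1321  [CD ∥ AF ∩ DF ∥ CA]
2. A_y = -2199/1321  [CD ∥ AF ∩ DF ∥ CA]
   → A = (-18739/1321, -2199/1321)
3. G_x = -24268/1321  [AD ∥ GC ∩ DC ∥ AG]
4. G_y = -8361/1321  [AD ∥ GC ∩ DC ∥ AG]
   → G = (-24268/1321, -8361/1321)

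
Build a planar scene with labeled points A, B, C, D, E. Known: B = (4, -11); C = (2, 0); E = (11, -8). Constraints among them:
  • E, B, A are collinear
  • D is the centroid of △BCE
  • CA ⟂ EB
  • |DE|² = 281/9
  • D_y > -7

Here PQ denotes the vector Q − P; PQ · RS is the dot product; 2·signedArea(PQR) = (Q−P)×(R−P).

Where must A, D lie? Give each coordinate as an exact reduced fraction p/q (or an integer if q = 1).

1. A_x = 365/58  [E, B, A are collinear ∩ CA ⟂ EB]
2. A_y = -581/58  [E, B, A are collinear ∩ CA ⟂ EB]
   → A = (365/58, -581/58)
3. D_x = 17/3  [D is the centroid of △BCE]
4. D_y = -19/3  [D is the centroid of △BCE]
   → D = (17/3, -19/3)

A = (365/58, -581/58)
D = (17/3, -19/3)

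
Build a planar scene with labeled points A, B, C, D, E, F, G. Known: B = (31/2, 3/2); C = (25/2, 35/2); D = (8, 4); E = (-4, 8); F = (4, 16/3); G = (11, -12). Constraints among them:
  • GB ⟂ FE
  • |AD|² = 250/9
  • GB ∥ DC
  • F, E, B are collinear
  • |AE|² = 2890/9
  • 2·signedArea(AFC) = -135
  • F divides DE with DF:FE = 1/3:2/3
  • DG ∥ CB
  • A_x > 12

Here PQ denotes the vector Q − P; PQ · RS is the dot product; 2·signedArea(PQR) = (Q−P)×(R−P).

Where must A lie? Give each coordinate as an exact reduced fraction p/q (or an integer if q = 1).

A = (13, 7/3)

1. A_x = 13  [line -73/6·x + 17/2·y + 415/3 = 0 ∩ |AD|² = 250/9]
2. A_y = 7/3  [line -73/6·x + 17/2·y + 415/3 = 0 ∩ |AD|² = 250/9]
   → A = (13, 7/3)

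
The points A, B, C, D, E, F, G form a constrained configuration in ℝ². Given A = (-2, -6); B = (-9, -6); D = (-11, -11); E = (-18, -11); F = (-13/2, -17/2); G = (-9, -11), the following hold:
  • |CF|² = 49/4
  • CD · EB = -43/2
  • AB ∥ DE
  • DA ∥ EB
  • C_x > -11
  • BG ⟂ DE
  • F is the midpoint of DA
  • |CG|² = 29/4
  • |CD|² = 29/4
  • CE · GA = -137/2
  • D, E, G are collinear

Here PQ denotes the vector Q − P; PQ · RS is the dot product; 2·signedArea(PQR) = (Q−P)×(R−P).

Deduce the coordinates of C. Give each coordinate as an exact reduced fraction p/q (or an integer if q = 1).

1. C_x = -10  [CD · EB = -43/2 ∩ CE · GA = -137/2]
2. C_y = -17/2  [CD · EB = -43/2 ∩ CE · GA = -137/2]
   → C = (-10, -17/2)

C = (-10, -17/2)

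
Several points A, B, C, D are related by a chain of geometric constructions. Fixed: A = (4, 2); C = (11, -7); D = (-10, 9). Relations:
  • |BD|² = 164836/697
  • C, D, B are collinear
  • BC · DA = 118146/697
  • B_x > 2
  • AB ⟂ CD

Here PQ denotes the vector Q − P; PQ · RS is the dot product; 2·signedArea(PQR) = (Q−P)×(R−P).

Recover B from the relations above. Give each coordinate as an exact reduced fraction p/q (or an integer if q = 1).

1. B_x = 1556/697  [C, D, B are collinear ∩ AB ⟂ CD]
2. B_y = -223/697  [C, D, B are collinear ∩ AB ⟂ CD]
   → B = (1556/697, -223/697)

B = (1556/697, -223/697)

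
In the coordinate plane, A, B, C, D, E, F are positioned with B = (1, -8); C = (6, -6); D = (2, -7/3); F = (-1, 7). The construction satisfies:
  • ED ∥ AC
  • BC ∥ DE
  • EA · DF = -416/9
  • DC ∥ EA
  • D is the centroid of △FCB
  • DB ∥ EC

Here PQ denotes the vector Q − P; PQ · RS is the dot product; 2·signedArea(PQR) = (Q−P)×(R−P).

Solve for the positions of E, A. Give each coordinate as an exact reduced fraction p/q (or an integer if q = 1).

A = (11, -4)
E = (7, -1/3)

1. E_x = 7  [DB ∥ EC ∩ BC ∥ DE]
2. E_y = -1/3  [DB ∥ EC ∩ BC ∥ DE]
   → E = (7, -1/3)
3. A_x = 11  [ED ∥ AC ∩ DC ∥ EA]
4. A_y = -4  [ED ∥ AC ∩ DC ∥ EA]
   → A = (11, -4)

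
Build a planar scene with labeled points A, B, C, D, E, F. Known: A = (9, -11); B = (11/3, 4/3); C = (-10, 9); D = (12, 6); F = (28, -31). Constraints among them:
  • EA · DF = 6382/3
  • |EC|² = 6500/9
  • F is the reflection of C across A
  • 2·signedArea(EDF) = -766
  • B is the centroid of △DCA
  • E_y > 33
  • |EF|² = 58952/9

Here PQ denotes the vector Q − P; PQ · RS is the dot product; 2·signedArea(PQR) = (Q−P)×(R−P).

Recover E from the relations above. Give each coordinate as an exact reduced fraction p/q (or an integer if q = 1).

1. E_x = -62/3  [2·signedArea(EDF) = -766 ∩ EA · DF = 6382/3]
2. E_y = 101/3  [2·signedArea(EDF) = -766 ∩ EA · DF = 6382/3]
   → E = (-62/3, 101/3)

E = (-62/3, 101/3)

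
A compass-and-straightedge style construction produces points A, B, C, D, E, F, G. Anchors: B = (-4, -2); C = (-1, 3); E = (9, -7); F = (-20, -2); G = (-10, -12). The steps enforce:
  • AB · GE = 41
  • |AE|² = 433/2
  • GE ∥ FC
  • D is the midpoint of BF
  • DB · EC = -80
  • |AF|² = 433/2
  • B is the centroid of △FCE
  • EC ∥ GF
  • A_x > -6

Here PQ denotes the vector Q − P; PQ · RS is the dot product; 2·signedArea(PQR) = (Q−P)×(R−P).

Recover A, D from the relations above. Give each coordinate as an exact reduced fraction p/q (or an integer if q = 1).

A = (-11/2, -9/2)
D = (-12, -2)

1. A_x = -11/2  [line -19·x + -5·y + -127 = 0 ∩ |AF|² = 433/2]
2. A_y = -9/2  [line -19·x + -5·y + -127 = 0 ∩ |AF|² = 433/2]
   → A = (-11/2, -9/2)
3. D_x = -12  [D is the midpoint of BF]
4. D_y = -2  [D is the midpoint of BF]
   → D = (-12, -2)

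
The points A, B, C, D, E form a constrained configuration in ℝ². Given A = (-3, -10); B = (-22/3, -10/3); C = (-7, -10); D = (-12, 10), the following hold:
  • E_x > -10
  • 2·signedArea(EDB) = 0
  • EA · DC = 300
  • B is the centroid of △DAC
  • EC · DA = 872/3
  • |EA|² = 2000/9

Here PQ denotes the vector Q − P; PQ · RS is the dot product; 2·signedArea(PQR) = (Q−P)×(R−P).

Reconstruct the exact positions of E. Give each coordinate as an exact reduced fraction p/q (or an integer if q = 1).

1. E_x = -29/3  [2·signedArea(EDB) = 0 ∩ EA · DC = 300]
2. E_y = 10/3  [2·signedArea(EDB) = 0 ∩ EA · DC = 300]
   → E = (-29/3, 10/3)

E = (-29/3, 10/3)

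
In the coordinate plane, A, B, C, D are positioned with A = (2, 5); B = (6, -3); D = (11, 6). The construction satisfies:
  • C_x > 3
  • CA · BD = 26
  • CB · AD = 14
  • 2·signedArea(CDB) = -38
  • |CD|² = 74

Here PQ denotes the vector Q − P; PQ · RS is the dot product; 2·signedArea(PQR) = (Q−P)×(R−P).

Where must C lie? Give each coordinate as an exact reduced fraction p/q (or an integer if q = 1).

1. C_x = 4  [CA · BD = 26 ∩ 2·signedArea(CDB) = -38]
2. C_y = 1  [CA · BD = 26 ∩ 2·signedArea(CDB) = -38]
   → C = (4, 1)

C = (4, 1)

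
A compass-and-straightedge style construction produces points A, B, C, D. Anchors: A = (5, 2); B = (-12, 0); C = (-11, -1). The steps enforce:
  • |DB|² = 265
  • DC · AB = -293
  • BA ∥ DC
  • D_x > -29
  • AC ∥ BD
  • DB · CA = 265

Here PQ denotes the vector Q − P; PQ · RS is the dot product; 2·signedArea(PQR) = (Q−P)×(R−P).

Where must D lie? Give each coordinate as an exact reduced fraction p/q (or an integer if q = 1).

D = (-28, -3)

1. D_x = -28  [BA ∥ DC ∩ AC ∥ BD]
2. D_y = -3  [BA ∥ DC ∩ AC ∥ BD]
   → D = (-28, -3)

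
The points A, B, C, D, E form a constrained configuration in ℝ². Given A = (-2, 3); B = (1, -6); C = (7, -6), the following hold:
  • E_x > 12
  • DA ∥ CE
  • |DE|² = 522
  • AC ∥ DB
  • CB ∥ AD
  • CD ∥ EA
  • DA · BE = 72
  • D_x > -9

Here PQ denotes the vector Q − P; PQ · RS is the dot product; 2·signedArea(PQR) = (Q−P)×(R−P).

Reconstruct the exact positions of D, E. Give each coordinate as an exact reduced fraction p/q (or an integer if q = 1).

D = (-8, 3)
E = (13, -6)

1. D_x = -8  [AC ∥ DB ∩ CB ∥ AD]
2. D_y = 3  [AC ∥ DB ∩ CB ∥ AD]
   → D = (-8, 3)
3. E_x = 13  [CD ∥ EA ∩ DA ∥ CE]
4. E_y = -6  [CD ∥ EA ∩ DA ∥ CE]
   → E = (13, -6)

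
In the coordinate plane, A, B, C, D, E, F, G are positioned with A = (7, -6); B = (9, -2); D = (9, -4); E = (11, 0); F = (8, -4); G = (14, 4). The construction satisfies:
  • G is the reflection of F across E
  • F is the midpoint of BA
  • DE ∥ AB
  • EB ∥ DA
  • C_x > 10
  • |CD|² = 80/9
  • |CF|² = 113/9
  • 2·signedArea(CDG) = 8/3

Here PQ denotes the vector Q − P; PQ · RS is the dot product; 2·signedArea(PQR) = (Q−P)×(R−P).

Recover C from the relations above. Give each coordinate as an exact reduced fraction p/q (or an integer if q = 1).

C = (31/3, -4/3)

1. C_x = 31/3  [line -8·x + 5·y + 268/3 = 0 ∩ |CD|² = 80/9]
2. C_y = -4/3  [line -8·x + 5·y + 268/3 = 0 ∩ |CD|² = 80/9]
   → C = (31/3, -4/3)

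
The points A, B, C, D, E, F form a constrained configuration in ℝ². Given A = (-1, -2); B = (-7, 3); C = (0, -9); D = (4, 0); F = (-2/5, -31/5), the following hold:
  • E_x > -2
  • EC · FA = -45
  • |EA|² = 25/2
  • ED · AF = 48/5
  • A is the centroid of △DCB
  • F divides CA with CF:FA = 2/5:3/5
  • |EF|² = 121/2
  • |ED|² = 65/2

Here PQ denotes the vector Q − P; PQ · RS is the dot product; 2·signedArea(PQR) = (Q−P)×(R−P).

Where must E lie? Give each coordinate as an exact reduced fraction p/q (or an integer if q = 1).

E = (-3/2, 3/2)

1. E_x = -3/2  [line -3/5·x + 21/5·y + -36/5 = 0 ∩ |EA|² = 25/2]
2. E_y = 3/2  [line -3/5·x + 21/5·y + -36/5 = 0 ∩ |EA|² = 25/2]
   → E = (-3/2, 3/2)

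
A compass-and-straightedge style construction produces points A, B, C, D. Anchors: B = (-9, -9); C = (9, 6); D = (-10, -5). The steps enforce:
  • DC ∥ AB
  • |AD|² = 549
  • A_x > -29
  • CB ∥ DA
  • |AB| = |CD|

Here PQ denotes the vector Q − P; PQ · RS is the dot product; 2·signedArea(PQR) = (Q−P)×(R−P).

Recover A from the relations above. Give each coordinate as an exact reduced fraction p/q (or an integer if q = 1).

1. A_x = -28  [DC ∥ AB ∩ CB ∥ DA]
2. A_y = -20  [DC ∥ AB ∩ CB ∥ DA]
   → A = (-28, -20)

A = (-28, -20)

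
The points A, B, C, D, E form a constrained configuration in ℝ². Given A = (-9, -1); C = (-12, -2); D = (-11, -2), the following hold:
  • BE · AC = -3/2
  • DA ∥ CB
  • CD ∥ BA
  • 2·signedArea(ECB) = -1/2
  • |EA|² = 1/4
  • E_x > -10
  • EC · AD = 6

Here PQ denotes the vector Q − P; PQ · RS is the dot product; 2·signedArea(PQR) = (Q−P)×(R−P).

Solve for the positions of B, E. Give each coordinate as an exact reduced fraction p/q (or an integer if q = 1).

B = (-10, -1)
E = (-19/2, -1)

1. B_x = -10  [CD ∥ BA ∩ DA ∥ CB]
2. B_y = -1  [CD ∥ BA ∩ DA ∥ CB]
   → B = (-10, -1)
3. E_x = -19/2  [EC · AD = 6 ∩ 2·signedArea(ECB) = -1/2]
4. E_y = -1  [EC · AD = 6 ∩ 2·signedArea(ECB) = -1/2]
   → E = (-19/2, -1)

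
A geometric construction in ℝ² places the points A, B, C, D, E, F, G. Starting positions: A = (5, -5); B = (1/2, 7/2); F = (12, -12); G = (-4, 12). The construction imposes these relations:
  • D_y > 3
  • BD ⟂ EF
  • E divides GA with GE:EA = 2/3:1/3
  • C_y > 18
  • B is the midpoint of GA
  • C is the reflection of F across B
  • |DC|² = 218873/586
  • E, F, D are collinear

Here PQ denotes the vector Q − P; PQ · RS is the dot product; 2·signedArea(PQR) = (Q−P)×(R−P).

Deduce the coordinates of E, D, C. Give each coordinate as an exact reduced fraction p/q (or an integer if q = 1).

1. E_x = 2  [E divides GA with GE:EA = 2/3:1/3]
2. E_y = 2/3  [E divides GA with GE:EA = 2/3:1/3]
   → E = (2, 2/3)
3. D_x = 27/586  [E, F, D are collinear ∩ BD ⟂ EF]
4. D_y = 1841/586  [E, F, D are collinear ∩ BD ⟂ EF]
   → D = (27/586, 1841/586)
5. C_x = -11  [C is the reflection of F across B]
6. C_y = 19  [C is the reflection of F across B]
   → C = (-11, 19)

C = (-11, 19)
D = (27/586, 1841/586)
E = (2, 2/3)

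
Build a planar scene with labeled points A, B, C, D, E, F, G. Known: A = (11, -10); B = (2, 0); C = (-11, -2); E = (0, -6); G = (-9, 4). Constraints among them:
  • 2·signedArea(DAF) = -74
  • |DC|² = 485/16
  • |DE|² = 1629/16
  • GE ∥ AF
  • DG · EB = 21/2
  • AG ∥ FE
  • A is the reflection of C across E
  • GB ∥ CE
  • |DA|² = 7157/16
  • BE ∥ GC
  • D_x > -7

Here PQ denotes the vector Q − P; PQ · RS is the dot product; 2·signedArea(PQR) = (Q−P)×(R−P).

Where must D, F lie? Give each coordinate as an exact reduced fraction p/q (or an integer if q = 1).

D = (-27/4, 3/2)
F = (20, -20)

1. D_x = -27/4  [line -2·x + -6·y + -9/2 = 0 ∩ |DC|² = 485/16]
2. D_y = 3/2  [line -2·x + -6·y + -9/2 = 0 ∩ |DC|² = 485/16]
   → D = (-27/4, 3/2)
3. F_x = 20  [AG ∥ FE ∩ GE ∥ AF]
4. F_y = -20  [AG ∥ FE ∩ GE ∥ AF]
   → F = (20, -20)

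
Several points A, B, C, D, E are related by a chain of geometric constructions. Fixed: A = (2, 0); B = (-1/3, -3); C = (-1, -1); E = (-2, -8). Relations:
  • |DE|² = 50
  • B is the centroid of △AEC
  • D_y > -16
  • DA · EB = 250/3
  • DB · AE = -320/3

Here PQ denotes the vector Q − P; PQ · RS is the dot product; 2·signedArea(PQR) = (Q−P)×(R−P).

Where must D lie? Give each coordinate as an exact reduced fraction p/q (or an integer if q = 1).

1. D_x = -3  [DA · EB = 250/3 ∩ DB · AE = -320/3]
2. D_y = -15  [DA · EB = 250/3 ∩ DB · AE = -320/3]
   → D = (-3, -15)

D = (-3, -15)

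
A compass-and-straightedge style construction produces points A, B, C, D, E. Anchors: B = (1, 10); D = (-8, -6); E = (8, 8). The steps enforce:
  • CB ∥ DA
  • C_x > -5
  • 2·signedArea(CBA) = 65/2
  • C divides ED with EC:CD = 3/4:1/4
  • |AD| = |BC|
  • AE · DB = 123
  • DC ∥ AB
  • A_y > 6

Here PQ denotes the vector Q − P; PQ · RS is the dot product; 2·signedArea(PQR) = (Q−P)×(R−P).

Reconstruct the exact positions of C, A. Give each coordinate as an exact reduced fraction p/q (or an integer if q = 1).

1. C_x = -4  [C divides ED with EC:CD = 3/4:1/4]
2. C_y = -5/2  [C divides ED with EC:CD = 3/4:1/4]
   → C = (-4, -5/2)
3. A_x = -3  [DC ∥ AB ∩ CB ∥ DA]
4. A_y = 13/2  [DC ∥ AB ∩ CB ∥ DA]
   → A = (-3, 13/2)

A = (-3, 13/2)
C = (-4, -5/2)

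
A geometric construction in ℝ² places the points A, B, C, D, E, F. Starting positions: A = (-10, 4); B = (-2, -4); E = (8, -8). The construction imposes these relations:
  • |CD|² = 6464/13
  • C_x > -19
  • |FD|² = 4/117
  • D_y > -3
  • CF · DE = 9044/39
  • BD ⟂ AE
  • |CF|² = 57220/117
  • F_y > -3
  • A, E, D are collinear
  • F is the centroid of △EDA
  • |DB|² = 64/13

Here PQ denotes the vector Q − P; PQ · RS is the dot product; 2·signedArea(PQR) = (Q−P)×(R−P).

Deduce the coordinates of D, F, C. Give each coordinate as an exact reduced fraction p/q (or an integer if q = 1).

1. D_x = -10/13  [A, E, D are collinear ∩ BD ⟂ AE]
2. D_y = -28/13  [A, E, D are collinear ∩ BD ⟂ AE]
   → D = (-10/13, -28/13)
3. F_x = -12/13  [F is the centroid of △EDA]
4. F_y = -80/39  [F is the centroid of △EDA]
   → F = (-12/13, -80/39)
5. C_x = -18  [line -114/13·x + 76/13·y + -228 = 0 ∩ |CF|² = 57220/117]
6. C_y = 12  [line -114/13·x + 76/13·y + -228 = 0 ∩ |CF|² = 57220/117]
   → C = (-18, 12)

C = (-18, 12)
D = (-10/13, -28/13)
F = (-12/13, -80/39)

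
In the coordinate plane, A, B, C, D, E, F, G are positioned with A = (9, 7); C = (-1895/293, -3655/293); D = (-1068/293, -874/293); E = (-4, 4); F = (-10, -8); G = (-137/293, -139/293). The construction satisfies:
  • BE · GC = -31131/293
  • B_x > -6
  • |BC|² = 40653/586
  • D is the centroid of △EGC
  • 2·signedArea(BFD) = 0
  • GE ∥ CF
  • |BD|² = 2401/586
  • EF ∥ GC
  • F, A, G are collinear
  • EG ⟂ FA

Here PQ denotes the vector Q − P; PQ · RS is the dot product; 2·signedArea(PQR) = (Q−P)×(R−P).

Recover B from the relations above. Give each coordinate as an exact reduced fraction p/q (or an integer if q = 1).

B = (-3067/586, -2483/586)

1. B_x = -3067/586  [2·signedArea(BFD) = 0 ∩ BE · GC = -31131/293]
2. B_y = -2483/586  [2·signedArea(BFD) = 0 ∩ BE · GC = -31131/293]
   → B = (-3067/586, -2483/586)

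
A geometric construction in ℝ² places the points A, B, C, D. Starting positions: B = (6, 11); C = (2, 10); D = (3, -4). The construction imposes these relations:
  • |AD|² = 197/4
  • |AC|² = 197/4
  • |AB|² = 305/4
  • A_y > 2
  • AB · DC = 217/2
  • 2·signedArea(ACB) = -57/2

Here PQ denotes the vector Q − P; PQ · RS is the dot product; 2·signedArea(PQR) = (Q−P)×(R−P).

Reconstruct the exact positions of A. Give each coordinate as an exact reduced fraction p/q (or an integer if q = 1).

A = (5/2, 3)

1. A_x = 5/2  [2·signedArea(ACB) = -57/2 ∩ AB · DC = 217/2]
2. A_y = 3  [2·signedArea(ACB) = -57/2 ∩ AB · DC = 217/2]
   → A = (5/2, 3)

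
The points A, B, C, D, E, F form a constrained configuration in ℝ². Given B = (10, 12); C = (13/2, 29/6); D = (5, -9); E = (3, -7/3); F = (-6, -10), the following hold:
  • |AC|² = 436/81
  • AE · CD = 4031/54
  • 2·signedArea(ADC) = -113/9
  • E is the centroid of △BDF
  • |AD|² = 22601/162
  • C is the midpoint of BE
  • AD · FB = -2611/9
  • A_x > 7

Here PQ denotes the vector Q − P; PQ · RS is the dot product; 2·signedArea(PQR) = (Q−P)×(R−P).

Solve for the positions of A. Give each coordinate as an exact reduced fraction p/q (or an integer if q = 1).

1. A_x = 43/6  [2·signedArea(ADC) = -113/9 ∩ AE · CD = 4031/54]
2. A_y = 47/18  [2·signedArea(ADC) = -113/9 ∩ AE · CD = 4031/54]
   → A = (43/6, 47/18)

A = (43/6, 47/18)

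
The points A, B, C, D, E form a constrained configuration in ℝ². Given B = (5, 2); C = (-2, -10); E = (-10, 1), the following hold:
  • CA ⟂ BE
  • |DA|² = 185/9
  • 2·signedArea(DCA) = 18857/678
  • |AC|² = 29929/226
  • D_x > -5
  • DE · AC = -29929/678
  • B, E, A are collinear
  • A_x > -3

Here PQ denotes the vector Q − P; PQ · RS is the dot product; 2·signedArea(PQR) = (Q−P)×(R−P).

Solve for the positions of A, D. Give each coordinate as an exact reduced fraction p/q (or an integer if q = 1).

A = (-625/226, 335/226)
D = (-3337/678, -1699/678)

1. A_x = -625/226  [B, E, A are collinear ∩ CA ⟂ BE]
2. A_y = 335/226  [B, E, A are collinear ∩ CA ⟂ BE]
   → A = (-625/226, 335/226)
3. D_x = -3337/678  [DE · AC = -29929/678 ∩ 2·signedArea(DCA) = 18857/678]
4. D_y = -1699/678  [DE · AC = -29929/678 ∩ 2·signedArea(DCA) = 18857/678]
   → D = (-3337/678, -1699/678)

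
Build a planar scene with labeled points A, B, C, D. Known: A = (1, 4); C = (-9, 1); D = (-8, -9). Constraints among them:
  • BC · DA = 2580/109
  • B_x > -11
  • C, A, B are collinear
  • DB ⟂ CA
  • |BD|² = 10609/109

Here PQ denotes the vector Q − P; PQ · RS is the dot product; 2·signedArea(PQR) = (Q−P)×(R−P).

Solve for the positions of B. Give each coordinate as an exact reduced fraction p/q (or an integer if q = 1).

1. B_x = -1181/109  [C, A, B are collinear ∩ DB ⟂ CA]
2. B_y = 49/109  [C, A, B are collinear ∩ DB ⟂ CA]
   → B = (-1181/109, 49/109)

B = (-1181/109, 49/109)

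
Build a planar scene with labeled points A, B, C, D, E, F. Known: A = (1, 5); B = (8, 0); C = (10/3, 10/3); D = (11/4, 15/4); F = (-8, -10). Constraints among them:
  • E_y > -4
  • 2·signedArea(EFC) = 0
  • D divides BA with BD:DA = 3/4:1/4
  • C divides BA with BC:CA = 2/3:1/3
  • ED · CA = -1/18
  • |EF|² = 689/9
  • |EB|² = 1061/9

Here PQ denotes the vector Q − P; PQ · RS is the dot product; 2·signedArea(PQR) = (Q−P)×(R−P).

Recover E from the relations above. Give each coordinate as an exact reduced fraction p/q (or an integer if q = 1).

1. E_x = -7/3  [2·signedArea(EFC) = 0 ∩ ED · CA = -1/18]
2. E_y = -10/3  [2·signedArea(EFC) = 0 ∩ ED · CA = -1/18]
   → E = (-7/3, -10/3)

E = (-7/3, -10/3)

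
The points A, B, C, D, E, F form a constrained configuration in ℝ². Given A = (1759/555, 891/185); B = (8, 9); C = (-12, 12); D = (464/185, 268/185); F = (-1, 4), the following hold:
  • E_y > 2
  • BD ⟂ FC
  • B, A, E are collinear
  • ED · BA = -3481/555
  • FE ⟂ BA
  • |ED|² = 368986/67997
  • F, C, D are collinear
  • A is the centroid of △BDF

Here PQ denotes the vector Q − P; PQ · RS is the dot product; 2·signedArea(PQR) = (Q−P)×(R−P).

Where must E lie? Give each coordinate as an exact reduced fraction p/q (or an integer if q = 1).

1. E_x = 4819301/12579445  [B, A, E are collinear ∩ FE ⟂ BA]
2. E_y = 30229047/12579445  [B, A, E are collinear ∩ FE ⟂ BA]
   → E = (4819301/12579445, 30229047/12579445)

E = (4819301/12579445, 30229047/12579445)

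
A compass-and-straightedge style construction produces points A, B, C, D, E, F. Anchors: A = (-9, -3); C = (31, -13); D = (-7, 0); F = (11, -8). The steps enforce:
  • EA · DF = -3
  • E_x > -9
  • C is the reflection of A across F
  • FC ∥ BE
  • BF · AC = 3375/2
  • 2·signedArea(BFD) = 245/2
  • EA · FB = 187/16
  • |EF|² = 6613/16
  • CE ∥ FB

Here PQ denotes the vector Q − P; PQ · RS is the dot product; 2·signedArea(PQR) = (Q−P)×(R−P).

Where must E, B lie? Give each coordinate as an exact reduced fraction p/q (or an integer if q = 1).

1. B_x = -57/2  [2·signedArea(BFD) = 245/2 ∩ BF · AC = 3375/2]
2. B_y = 11/4  [2·signedArea(BFD) = 245/2 ∩ BF · AC = 3375/2]
   → B = (-57/2, 11/4)
3. E_x = -17/2  [EA · DF = -3 ∩ FC ∥ BE]
4. E_y = -9/4  [EA · DF = -3 ∩ FC ∥ BE]
   → E = (-17/2, -9/4)

B = (-57/2, 11/4)
E = (-17/2, -9/4)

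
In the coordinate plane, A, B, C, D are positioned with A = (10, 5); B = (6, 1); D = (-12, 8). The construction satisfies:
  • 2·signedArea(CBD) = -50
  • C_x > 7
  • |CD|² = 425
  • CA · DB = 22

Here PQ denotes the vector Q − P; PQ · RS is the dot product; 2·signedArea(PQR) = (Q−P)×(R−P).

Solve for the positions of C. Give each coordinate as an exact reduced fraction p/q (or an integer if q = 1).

C = (8, 3)

1. C_x = 8  [2·signedArea(CBD) = -50 ∩ CA · DB = 22]
2. C_y = 3  [2·signedArea(CBD) = -50 ∩ CA · DB = 22]
   → C = (8, 3)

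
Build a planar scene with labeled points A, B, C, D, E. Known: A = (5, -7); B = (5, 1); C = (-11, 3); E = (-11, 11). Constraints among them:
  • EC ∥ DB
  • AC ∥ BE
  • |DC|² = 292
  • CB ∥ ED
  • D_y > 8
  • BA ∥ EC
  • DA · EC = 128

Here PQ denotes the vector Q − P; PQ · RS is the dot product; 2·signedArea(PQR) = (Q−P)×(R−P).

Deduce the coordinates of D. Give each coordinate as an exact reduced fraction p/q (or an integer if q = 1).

D = (5, 9)

1. D_x = 5  [EC ∥ DB ∩ CB ∥ ED]
2. D_y = 9  [EC ∥ DB ∩ CB ∥ ED]
   → D = (5, 9)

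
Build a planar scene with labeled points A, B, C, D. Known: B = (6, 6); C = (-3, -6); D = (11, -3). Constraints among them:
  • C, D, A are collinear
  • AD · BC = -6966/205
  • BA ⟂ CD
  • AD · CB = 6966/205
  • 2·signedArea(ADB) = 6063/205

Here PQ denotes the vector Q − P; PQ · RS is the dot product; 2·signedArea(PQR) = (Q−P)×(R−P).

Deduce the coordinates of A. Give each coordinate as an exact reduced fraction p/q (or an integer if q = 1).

A = (1653/205, -744/205)

1. A_x = 1653/205  [C, D, A are collinear ∩ BA ⟂ CD]
2. A_y = -744/205  [C, D, A are collinear ∩ BA ⟂ CD]
   → A = (1653/205, -744/205)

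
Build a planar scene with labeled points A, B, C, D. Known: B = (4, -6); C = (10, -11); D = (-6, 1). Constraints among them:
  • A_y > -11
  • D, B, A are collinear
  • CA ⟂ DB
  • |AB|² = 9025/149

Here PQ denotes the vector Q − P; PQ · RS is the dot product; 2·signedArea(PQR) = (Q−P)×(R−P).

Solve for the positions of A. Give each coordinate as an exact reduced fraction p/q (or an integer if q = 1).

A = (1546/149, -1559/149)

1. A_x = 1546/149  [D, B, A are collinear ∩ CA ⟂ DB]
2. A_y = -1559/149  [D, B, A are collinear ∩ CA ⟂ DB]
   → A = (1546/149, -1559/149)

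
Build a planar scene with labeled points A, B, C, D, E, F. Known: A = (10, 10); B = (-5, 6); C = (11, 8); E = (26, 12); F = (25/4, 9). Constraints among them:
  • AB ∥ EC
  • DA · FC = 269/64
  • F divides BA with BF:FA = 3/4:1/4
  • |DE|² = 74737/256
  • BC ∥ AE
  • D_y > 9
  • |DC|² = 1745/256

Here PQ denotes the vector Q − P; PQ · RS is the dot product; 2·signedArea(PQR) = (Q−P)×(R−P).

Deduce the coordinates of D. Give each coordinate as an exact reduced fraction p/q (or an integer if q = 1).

1. D_x = 145/16  [line -19/4·x + 1·y + 2131/64 = 0 ∩ |DC|² = 1745/256]
2. D_y = 39/4  [line -19/4·x + 1·y + 2131/64 = 0 ∩ |DC|² = 1745/256]
   → D = (145/16, 39/4)

D = (145/16, 39/4)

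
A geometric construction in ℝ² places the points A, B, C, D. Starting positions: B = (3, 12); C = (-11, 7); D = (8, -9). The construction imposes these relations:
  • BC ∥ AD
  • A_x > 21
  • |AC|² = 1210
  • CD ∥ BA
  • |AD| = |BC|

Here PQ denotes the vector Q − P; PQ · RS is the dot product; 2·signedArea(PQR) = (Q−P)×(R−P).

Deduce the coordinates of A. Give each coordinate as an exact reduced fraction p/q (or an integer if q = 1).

1. A_x = 22  [BC ∥ AD ∩ CD ∥ BA]
2. A_y = -4  [BC ∥ AD ∩ CD ∥ BA]
   → A = (22, -4)

A = (22, -4)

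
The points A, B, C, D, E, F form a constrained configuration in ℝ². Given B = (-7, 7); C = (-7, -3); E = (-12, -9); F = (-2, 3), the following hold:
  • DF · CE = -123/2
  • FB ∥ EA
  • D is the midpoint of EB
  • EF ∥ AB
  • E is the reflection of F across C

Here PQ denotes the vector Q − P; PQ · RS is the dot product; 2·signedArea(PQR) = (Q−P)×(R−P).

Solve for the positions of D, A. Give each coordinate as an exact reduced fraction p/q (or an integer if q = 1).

A = (-17, -5)
D = (-19/2, -1)

1. D_x = -19/2  [D is the midpoint of EB]
2. D_y = -1  [D is the midpoint of EB]
   → D = (-19/2, -1)
3. A_x = -17  [EF ∥ AB ∩ FB ∥ EA]
4. A_y = -5  [EF ∥ AB ∩ FB ∥ EA]
   → A = (-17, -5)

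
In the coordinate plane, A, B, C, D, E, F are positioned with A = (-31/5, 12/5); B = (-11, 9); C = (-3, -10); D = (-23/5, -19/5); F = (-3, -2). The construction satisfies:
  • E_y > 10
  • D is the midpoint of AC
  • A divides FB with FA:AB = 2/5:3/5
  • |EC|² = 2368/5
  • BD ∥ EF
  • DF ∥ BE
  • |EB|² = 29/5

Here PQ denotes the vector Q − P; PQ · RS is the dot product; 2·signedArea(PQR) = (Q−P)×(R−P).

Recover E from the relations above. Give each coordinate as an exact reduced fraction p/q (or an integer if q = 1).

1. E_x = -47/5  [BD ∥ EF ∩ DF ∥ BE]
2. E_y = 54/5  [BD ∥ EF ∩ DF ∥ BE]
   → E = (-47/5, 54/5)

E = (-47/5, 54/5)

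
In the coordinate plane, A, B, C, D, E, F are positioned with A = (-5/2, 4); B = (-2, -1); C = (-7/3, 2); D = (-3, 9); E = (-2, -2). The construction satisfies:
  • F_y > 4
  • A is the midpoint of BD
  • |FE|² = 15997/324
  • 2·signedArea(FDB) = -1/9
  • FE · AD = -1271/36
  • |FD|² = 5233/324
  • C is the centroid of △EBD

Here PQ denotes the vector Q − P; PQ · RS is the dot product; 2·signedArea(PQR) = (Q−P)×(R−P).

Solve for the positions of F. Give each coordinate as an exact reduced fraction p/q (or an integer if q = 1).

1. F_x = -47/18  [FE · AD = -1271/36 ∩ 2·signedArea(FDB) = -1/9]
2. F_y = 5  [FE · AD = -1271/36 ∩ 2·signedArea(FDB) = -1/9]
   → F = (-47/18, 5)

F = (-47/18, 5)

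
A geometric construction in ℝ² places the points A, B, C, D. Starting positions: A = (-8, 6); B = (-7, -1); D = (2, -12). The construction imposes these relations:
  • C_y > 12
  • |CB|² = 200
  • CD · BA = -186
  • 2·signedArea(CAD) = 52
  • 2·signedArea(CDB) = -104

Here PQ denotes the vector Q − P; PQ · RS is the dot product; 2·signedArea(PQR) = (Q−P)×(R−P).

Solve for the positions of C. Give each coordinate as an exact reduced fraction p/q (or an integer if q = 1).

1. C_x = -9  [2·signedArea(CDB) = -104 ∩ CD · BA = -186]
2. C_y = 13  [2·signedArea(CDB) = -104 ∩ CD · BA = -186]
   → C = (-9, 13)

C = (-9, 13)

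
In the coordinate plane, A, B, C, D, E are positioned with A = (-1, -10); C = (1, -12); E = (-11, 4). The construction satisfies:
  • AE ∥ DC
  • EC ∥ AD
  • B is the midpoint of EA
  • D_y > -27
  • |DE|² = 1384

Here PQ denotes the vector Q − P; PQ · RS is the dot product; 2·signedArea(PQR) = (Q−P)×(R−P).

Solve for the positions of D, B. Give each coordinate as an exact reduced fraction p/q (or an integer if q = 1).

B = (-6, -3)
D = (11, -26)

1. D_x = 11  [AE ∥ DC ∩ EC ∥ AD]
2. D_y = -26  [AE ∥ DC ∩ EC ∥ AD]
   → D = (11, -26)
3. B_x = -6  [B is the midpoint of EA]
4. B_y = -3  [B is the midpoint of EA]
   → B = (-6, -3)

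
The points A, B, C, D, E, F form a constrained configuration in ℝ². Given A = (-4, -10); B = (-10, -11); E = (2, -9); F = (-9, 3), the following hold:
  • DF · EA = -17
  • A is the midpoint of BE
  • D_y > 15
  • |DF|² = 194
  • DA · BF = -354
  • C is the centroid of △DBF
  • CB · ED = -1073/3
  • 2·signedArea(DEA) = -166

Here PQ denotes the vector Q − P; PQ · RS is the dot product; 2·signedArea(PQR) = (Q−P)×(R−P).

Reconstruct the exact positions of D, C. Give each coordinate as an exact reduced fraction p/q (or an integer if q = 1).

C = (-11, 8/3)
D = (-14, 16)

1. D_x = -14  [DA · BF = -354 ∩ 2·signedArea(DEA) = -166]
2. D_y = 16  [DA · BF = -354 ∩ 2·signedArea(DEA) = -166]
   → D = (-14, 16)
3. C_x = -11  [C is the centroid of △DBF]
4. C_y = 8/3  [C is the centroid of △DBF]
   → C = (-11, 8/3)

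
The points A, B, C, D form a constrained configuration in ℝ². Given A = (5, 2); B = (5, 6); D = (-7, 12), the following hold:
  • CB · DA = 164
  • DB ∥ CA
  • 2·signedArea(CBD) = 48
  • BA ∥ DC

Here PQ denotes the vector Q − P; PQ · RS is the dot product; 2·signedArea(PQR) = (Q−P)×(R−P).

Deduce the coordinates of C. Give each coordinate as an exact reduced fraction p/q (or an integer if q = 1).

C = (-7, 8)

1. C_x = -7  [DB ∥ CA ∩ BA ∥ DC]
2. C_y = 8  [DB ∥ CA ∩ BA ∥ DC]
   → C = (-7, 8)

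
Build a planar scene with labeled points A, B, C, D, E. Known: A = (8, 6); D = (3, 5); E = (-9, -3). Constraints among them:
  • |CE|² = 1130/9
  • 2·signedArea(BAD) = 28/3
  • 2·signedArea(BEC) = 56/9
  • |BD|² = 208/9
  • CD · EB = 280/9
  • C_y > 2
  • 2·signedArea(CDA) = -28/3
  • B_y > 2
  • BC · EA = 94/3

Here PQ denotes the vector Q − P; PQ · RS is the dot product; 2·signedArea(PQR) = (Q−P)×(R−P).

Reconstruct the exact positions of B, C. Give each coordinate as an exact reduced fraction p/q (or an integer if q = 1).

B = (-1, 7/3)
C = (2/3, 8/3)

1. C_x = 2/3  [line -1·x + 5·y + -38/3 = 0 ∩ |CE|² = 1130/9]
2. C_y = 8/3  [line -1·x + 5·y + -38/3 = 0 ∩ |CE|² = 1130/9]
   → C = (2/3, 8/3)
3. B_x = -1  [2·signedArea(BEC) = 56/9 ∩ CD · EB = 280/9]
4. B_y = 7/3  [2·signedArea(BEC) = 56/9 ∩ CD · EB = 280/9]
   → B = (-1, 7/3)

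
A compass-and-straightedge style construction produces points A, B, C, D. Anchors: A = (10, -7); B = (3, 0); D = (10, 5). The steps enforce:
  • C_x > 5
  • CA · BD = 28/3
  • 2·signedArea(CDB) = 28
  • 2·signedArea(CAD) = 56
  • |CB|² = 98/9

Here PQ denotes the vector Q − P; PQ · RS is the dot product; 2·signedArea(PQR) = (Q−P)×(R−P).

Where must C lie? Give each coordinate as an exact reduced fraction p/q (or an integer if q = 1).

1. C_x = 16/3  [CA · BD = 28/3 ∩ 2·signedArea(CDB) = 28]
2. C_y = -7/3  [CA · BD = 28/3 ∩ 2·signedArea(CDB) = 28]
   → C = (16/3, -7/3)

C = (16/3, -7/3)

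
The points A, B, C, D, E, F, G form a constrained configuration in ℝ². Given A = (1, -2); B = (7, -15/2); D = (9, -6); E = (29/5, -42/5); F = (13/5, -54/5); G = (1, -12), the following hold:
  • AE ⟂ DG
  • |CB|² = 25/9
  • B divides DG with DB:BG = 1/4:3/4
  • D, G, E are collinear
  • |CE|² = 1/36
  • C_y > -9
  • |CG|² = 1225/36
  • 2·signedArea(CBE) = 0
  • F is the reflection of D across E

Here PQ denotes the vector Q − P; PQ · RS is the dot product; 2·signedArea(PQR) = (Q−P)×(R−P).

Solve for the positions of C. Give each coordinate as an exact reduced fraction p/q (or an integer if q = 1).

1. C_x = 17/3  [line 9/10·x + -6/5·y + -153/10 = 0 ∩ |CG|² = 1225/36]
2. C_y = -17/2  [line 9/10·x + -6/5·y + -153/10 = 0 ∩ |CG|² = 1225/36]
   → C = (17/3, -17/2)

C = (17/3, -17/2)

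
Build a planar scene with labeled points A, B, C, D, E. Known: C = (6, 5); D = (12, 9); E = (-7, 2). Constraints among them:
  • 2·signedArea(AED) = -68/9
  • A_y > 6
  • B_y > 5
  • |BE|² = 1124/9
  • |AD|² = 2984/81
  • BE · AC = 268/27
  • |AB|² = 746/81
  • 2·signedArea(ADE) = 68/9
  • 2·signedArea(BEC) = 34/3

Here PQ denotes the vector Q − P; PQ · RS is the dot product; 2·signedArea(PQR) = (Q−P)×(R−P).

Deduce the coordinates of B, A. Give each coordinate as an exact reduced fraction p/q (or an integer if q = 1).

A = (58/9, 59/9)
B = (11/3, 16/3)

1. B_x = 11/3  [line -3·x + 13·y + -175/3 = 0 ∩ |BE|² = 1124/9]
2. B_y = 16/3  [line -3·x + 13·y + -175/3 = 0 ∩ |BE|² = 1124/9]
   → B = (11/3, 16/3)
3. A_x = 58/9  [BE · AC = 268/27 ∩ 2·signedArea(ADE) = 68/9]
4. A_y = 59/9  [BE · AC = 268/27 ∩ 2·signedArea(ADE) = 68/9]
   → A = (58/9, 59/9)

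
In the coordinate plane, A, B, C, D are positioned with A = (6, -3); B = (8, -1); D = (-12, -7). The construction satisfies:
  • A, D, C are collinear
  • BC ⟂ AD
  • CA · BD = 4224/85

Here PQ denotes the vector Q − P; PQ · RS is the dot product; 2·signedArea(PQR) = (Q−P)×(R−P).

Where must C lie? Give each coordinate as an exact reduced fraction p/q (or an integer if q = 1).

C = (708/85, -211/85)

1. C_x = 708/85  [A, D, C are collinear ∩ BC ⟂ AD]
2. C_y = -211/85  [A, D, C are collinear ∩ BC ⟂ AD]
   → C = (708/85, -211/85)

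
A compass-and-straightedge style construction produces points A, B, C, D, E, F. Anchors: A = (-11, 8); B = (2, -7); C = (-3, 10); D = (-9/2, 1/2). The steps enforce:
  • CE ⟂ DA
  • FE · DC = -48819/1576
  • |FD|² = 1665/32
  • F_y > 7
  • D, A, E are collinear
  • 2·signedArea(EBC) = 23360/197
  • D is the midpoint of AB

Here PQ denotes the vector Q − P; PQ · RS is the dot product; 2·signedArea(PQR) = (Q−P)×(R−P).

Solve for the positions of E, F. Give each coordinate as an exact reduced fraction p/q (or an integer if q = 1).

E = (-1686/197, 1021/197)
F = (-27/8, 61/8)

1. E_x = -1686/197  [D, A, E are collinear ∩ CE ⟂ DA]
2. E_y = 1021/197  [D, A, E are collinear ∩ CE ⟂ DA]
   → E = (-1686/197, 1021/197)
3. F_x = -27/8  [line -3/2·x + -19/2·y + 539/8 = 0 ∩ |FD|² = 1665/32]
4. F_y = 61/8  [line -3/2·x + -19/2·y + 539/8 = 0 ∩ |FD|² = 1665/32]
   → F = (-27/8, 61/8)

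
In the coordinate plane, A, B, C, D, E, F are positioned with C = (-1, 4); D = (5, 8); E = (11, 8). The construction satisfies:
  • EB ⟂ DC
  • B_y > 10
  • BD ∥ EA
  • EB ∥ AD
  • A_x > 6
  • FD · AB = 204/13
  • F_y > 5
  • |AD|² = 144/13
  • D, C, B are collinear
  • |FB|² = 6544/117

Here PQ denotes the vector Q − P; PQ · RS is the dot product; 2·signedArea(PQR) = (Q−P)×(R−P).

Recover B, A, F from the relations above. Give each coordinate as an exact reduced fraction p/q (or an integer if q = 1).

A = (89/13, 68/13)
B = (119/13, 140/13)
F = (47/13, 224/39)

1. B_x = 119/13  [D, C, B are collinear ∩ EB ⟂ DC]
2. B_y = 140/13  [D, C, B are collinear ∩ EB ⟂ DC]
   → B = (119/13, 140/13)
3. A_x = 89/13  [EB ∥ AD ∩ BD ∥ EA]
4. A_y = 68/13  [EB ∥ AD ∩ BD ∥ EA]
   → A = (89/13, 68/13)
5. F_x = 47/13  [line -30/13·x + -72/13·y + 522/13 = 0 ∩ |FB|² = 6544/117]
6. F_y = 224/39  [line -30/13·x + -72/13·y + 522/13 = 0 ∩ |FB|² = 6544/117]
   → F = (47/13, 224/39)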